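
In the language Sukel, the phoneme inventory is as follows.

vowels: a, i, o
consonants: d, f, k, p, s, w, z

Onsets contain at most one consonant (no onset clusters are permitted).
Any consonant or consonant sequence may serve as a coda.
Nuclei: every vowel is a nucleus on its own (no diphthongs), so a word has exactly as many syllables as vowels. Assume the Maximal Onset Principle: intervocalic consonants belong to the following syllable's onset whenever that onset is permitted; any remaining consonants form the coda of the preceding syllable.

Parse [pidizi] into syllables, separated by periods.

Vowels present: i, i, i; each is a nucleus, giving 3 syllables.
σ1/σ2 boundary: just /d/ — single C goes to the following onset.
σ2/σ3 boundary: just /z/ — single C goes to the following onset.

pi.di.zi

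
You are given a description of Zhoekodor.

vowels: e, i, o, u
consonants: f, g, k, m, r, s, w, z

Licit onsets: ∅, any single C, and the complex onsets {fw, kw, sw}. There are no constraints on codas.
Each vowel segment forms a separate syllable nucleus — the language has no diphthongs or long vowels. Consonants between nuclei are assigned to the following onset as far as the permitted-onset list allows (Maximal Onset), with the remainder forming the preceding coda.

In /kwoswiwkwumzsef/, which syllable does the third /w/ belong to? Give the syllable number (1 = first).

The vowels are o, i, u, e — 4 nuclei, so 4 syllables.
/o…i/ gap (V1→V2): /sw/ — entire cluster is a permitted onset → onset /sw/, coda ∅.
/i…u/ gap (V2→V3): /wkw/; trying suffixes from longest down, /kw/ is the first permitted one, so coda /w/ | onset /kw/.
/u…e/ gap (V3→V4): /mzs/; trying suffixes from longest down, /s/ is the first permitted one, so coda /mz/ | onset /s/.
Syllabification: kwo.swiw.kwumz.sef.
The third /w/ is in the coda of syllable 2 (/swiw/).

2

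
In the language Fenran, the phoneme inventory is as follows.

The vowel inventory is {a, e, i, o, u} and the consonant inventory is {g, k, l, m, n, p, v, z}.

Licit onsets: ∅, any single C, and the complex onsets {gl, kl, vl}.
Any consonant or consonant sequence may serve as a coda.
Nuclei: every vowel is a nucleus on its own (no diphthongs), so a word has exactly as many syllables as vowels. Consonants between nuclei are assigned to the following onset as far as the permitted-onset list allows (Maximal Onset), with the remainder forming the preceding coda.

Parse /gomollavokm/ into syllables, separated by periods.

Vowels present: o, o, a, o; each is a nucleus, giving 4 syllables.
σ1/σ2 boundary: just /m/ — single C goes to the following onset.
σ2/σ3 boundary: /ll/ splits as /l/ + /l/ (/l/ is the longest suffix that is a licit onset).
σ3/σ4 boundary: just /v/ — single C goes to the following onset.

go.mol.la.vokm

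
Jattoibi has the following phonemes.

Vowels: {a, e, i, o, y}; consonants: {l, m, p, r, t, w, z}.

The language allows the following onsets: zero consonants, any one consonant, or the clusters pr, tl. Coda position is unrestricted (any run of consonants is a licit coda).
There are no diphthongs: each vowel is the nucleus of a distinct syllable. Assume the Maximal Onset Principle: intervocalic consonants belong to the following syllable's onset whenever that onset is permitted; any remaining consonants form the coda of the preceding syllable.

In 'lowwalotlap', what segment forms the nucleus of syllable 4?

The vowels are o, a, o, a — 4 nuclei, so 4 syllables.
The fourth nucleus (vowel 4 from the left) is /a/.

a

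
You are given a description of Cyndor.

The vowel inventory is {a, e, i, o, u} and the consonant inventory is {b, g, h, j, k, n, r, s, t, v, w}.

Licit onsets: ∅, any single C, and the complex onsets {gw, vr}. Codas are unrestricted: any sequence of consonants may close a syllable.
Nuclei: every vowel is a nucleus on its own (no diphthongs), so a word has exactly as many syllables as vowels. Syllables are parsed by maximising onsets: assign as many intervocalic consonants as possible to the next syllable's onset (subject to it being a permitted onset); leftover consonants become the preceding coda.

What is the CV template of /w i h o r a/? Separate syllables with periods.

CV.CV.CV

The vowels are i, o, a — 3 nuclei, so 3 syllables.
V1 /i/ – V2 /o/: just /h/ — single C goes to the following onset.
V2 /o/ – V3 /a/: /r/ is a single consonant, so it becomes the next onset.
Result: wi.ho.ra.
Mapping each syllable to C/V: /wi/ → CV, /ho/ → CV, /ra/ → CV.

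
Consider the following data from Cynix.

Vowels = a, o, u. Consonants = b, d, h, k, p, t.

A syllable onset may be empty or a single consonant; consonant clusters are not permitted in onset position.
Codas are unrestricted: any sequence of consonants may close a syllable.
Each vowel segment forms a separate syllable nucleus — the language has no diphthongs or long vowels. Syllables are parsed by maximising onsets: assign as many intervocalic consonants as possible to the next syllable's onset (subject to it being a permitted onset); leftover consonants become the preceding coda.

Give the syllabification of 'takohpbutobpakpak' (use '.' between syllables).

ta.kohp.bu.tob.pak.pak

The vowels are a, o, u, o, a, a — 6 nuclei, so 6 syllables.
V1 /a/ – V2 /o/: /k/ → onset of the next syllable (single consonants are always licit onsets).
V2 /o/ – V3 /u/: /hpb/ splits as /hp/ + /b/ (/b/ is the longest suffix that is a licit onset).
V3 /u/ – V4 /o/: /t/ → onset of the next syllable (single consonants are always licit onsets).
V4 /o/ – V5 /a/: cluster /bp/ — the longest permitted-onset suffix is /p/; onset = /p/, preceding coda = /b/.
V5 /a/ – V6 /a/: /kp/; trying suffixes from longest down, /p/ is the first permitted one, so coda /k/ | onset /p/.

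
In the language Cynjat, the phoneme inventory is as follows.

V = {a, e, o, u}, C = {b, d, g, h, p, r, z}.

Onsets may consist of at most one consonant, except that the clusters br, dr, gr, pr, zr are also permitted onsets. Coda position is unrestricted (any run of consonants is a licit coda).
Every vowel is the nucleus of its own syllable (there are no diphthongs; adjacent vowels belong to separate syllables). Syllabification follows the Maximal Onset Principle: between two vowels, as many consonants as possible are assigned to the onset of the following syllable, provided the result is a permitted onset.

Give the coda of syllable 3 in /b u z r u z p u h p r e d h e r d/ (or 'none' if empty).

Vowels present: u, u, u, e, e; each is a nucleus, giving 5 syllables.
V1 /u/ – V2 /u/: /zr/ is a licit onset in full, so it all attaches to the next syllable.
V2 /u/ – V3 /u/: /zp/ splits as /z/ + /p/ (/p/ is the longest suffix that is a licit onset).
V3 /u/ – V4 /e/: /hpr/ splits as /h/ + /pr/ (/pr/ is the longest suffix that is a licit onset).
V4 /e/ – V5 /e/: /dh/; trying suffixes from longest down, /h/ is the first permitted one, so coda /d/ | onset /h/.
So the parse is bu.zruz.puh.pred.herd.
Syllable 3 is /puh/: onset /p/, nucleus /u/, coda /h/.

h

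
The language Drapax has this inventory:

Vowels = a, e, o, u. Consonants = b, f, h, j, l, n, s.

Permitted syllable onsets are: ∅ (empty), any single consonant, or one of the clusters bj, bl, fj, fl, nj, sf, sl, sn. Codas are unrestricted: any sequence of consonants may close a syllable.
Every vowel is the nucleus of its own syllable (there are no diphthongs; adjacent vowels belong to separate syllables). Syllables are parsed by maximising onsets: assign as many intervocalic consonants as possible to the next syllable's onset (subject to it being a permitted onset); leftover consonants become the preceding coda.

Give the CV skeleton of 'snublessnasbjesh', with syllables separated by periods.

CCV.CCVC.CCVC.CCVCC

The vowels are u, e, a, e — 4 nuclei, so 4 syllables.
V1 /u/ – V2 /e/: /bl/ — entire cluster is a permitted onset → onset /bl/, coda ∅.
V2 /e/ – V3 /a/: cluster /ssn/ — the longest permitted-onset suffix is /sn/; onset = /sn/, preceding coda = /s/.
V3 /a/ – V4 /e/: /sbj/ splits as /s/ + /bj/ (/bj/ is the longest suffix that is a licit onset).
Putting it together: snu.bles.snas.bjesh.
Mapping each syllable to C/V: /snu/ → CCV, /bles/ → CCVC, /snas/ → CCVC, /bjesh/ → CCVCC.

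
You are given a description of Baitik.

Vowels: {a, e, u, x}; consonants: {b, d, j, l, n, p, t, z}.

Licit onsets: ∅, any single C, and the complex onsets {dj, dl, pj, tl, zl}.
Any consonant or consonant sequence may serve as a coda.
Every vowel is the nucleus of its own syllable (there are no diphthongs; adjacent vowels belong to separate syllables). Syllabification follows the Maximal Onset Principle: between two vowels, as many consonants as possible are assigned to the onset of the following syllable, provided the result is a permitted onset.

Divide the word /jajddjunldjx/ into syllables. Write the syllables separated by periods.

Nuclei (vowels): a, u, x → 3 syllables.
V1 /a/ – V2 /u/: /jddj/ — longest licit onset from the right is /dj/, leaving /jd/ as coda.
V2 /u/ – V3 /x/: /nldj/ splits as /nl/ + /dj/ (/dj/ is the longest suffix that is a licit onset).

jajd.djunl.djx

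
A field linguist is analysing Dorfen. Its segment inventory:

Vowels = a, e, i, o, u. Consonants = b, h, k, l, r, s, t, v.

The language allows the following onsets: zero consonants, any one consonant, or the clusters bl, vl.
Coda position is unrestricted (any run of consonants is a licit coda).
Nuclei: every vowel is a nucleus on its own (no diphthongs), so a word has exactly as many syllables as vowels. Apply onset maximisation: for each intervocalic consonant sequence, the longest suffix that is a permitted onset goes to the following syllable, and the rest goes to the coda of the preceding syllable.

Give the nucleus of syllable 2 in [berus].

u

The vowels are e, u — 2 nuclei, so 2 syllables.
The second nucleus (vowel 2 from the left) is /u/.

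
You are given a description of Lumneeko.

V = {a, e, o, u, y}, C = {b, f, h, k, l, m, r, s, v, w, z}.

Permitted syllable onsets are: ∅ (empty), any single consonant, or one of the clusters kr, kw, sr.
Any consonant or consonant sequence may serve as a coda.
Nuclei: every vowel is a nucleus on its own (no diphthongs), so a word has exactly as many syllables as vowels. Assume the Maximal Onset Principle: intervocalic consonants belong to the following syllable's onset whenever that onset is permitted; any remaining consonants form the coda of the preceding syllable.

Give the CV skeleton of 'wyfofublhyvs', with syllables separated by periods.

CV.CV.CVCC.CVCC

Nuclei (vowels): y, o, u, y → 4 syllables.
/y…o/ gap (V1→V2): /f/ → onset of the next syllable (single consonants are always licit onsets).
/o…u/ gap (V2→V3): /f/ is a single consonant, so it becomes the next onset.
/u…y/ gap (V3→V4): /blh/ — longest licit onset from the right is /h/, leaving /bl/ as coda.
Result: wy.fo.fubl.hyvs.
Mapping each syllable to C/V: /wy/ → CV, /fo/ → CV, /fubl/ → CVCC, /hyvs/ → CVCC.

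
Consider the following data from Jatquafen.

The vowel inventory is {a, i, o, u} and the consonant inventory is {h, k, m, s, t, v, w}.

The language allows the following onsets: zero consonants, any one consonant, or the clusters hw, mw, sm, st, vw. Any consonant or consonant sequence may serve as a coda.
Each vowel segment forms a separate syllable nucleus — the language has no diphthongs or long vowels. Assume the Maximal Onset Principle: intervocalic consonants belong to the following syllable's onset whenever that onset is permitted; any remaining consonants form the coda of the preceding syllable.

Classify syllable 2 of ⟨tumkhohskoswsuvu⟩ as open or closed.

Nuclei (vowels): u, o, o, u, u → 5 syllables.
σ1/σ2 boundary: /mkh/; trying suffixes from longest down, /h/ is the first permitted one, so coda /mk/ | onset /h/.
σ2/σ3 boundary: /hsk/ — longest licit onset from the right is /k/, leaving /hs/ as coda.
σ3/σ4 boundary: /sws/; trying suffixes from longest down, /s/ is the first permitted one, so coda /sw/ | onset /s/.
σ4/σ5 boundary: /v/ → onset of the next syllable (single consonants are always licit onsets).
Syllabification: tumk.hohs.kosw.su.vu.
Syllable 2 is /hohs/ with coda /hs/, so it is closed.

closed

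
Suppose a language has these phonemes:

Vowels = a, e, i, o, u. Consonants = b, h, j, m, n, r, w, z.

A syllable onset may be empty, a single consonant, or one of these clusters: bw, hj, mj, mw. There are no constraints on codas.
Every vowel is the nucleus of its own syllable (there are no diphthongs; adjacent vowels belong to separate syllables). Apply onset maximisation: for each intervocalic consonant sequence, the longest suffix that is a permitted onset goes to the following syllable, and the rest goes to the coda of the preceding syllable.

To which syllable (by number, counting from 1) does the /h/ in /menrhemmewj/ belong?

The vowels are e, e, e — 3 nuclei, so 3 syllables.
V1 /e/ – V2 /e/: /nrh/ splits as /nr/ + /h/ (/h/ is the longest suffix that is a licit onset).
V2 /e/ – V3 /e/: /mm/ — longest licit onset from the right is /m/, leaving /m/ as coda.
Syllabification: menr.hem.mewj.
The /h/ is in the onset of syllable 2 (/hem/).

2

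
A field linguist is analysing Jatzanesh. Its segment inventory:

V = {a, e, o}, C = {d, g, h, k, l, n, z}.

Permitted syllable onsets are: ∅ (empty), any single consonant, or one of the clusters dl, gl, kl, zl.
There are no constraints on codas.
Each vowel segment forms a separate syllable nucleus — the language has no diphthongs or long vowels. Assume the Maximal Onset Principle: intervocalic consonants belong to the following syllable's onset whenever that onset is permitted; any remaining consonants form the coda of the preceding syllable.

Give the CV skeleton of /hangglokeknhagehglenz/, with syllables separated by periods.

CVCC.CCV.CVCC.CV.CVC.CCVCC

Nuclei (vowels): a, o, e, a, e, e → 6 syllables.
σ1/σ2 boundary: /nggl/; trying suffixes from longest down, /gl/ is the first permitted one, so coda /ng/ | onset /gl/.
σ2/σ3 boundary: /k/ is a single consonant, so it becomes the next onset.
σ3/σ4 boundary: cluster /knh/ — the longest permitted-onset suffix is /h/; onset = /h/, preceding coda = /kn/.
σ4/σ5 boundary: /g/ is a single consonant, so it becomes the next onset.
σ5/σ6 boundary: cluster /hgl/ — the longest permitted-onset suffix is /gl/; onset = /gl/, preceding coda = /h/.
Syllabification: hang.glo.kekn.ha.geh.glenz.
Mapping each syllable to C/V: /hang/ → CVCC, /glo/ → CCV, /kekn/ → CVCC, /ha/ → CV, /geh/ → CVC, /glenz/ → CCVCC.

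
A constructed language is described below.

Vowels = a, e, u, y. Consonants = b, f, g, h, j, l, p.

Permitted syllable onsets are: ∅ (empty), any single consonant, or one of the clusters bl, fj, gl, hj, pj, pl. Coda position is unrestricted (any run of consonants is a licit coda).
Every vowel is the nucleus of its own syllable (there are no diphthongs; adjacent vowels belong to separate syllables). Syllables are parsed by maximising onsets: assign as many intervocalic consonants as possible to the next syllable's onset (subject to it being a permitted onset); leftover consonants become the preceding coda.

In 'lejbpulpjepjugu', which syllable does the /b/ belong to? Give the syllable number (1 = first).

Vowels present: e, u, e, u, u; each is a nucleus, giving 5 syllables.
Between /e/ (V1) and /u/ (V2): /jbp/; trying suffixes from longest down, /p/ is the first permitted one, so coda /jb/ | onset /p/.
Between /u/ (V2) and /e/ (V3): /lpj/ splits as /l/ + /pj/ (/pj/ is the longest suffix that is a licit onset).
Between /e/ (V3) and /u/ (V4): /pj/ — entire cluster is a permitted onset → onset /pj/, coda ∅.
Between /u/ (V4) and /u/ (V5): /g/ → onset of the next syllable (single consonants are always licit onsets).
Syllabification: lejb.pul.pje.pju.gu.
The /b/ is in the coda of syllable 1 (/lejb/).

1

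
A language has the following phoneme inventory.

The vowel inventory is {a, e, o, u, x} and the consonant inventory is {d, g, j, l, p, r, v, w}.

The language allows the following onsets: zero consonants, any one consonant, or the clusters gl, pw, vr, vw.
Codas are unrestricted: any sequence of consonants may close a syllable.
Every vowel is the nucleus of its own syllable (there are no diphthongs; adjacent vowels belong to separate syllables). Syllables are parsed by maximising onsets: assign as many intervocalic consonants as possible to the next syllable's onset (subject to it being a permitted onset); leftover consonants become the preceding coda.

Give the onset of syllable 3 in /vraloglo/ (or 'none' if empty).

Vowels present: a, o, o; each is a nucleus, giving 3 syllables.
V1 /a/ – V2 /o/: /l/ is a single consonant, so it becomes the next onset.
V2 /o/ – V3 /o/: cluster /gl/ — /gl/ is itself a permitted onset, so the whole cluster goes right; preceding coda = ∅.
So the parse is vra.lo.glo.
Syllable 3 is /glo/: onset /gl/, nucleus /o/, coda ∅.

gl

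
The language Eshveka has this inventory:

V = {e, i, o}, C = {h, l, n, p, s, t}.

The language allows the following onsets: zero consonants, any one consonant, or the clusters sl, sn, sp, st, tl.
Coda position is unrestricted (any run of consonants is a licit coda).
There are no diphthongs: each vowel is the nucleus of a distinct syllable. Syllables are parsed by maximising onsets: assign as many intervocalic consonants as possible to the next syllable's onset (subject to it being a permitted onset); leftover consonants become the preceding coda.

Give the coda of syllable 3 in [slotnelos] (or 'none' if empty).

Vowels present: o, e, o; each is a nucleus, giving 3 syllables.
/o…e/ gap (V1→V2): /tn/ splits as /t/ + /n/ (/n/ is the longest suffix that is a licit onset).
/e…o/ gap (V2→V3): /l/ → onset of the next syllable (single consonants are always licit onsets).
So the parse is slot.ne.los.
Syllable 3 is /los/: onset /l/, nucleus /o/, coda /s/.

s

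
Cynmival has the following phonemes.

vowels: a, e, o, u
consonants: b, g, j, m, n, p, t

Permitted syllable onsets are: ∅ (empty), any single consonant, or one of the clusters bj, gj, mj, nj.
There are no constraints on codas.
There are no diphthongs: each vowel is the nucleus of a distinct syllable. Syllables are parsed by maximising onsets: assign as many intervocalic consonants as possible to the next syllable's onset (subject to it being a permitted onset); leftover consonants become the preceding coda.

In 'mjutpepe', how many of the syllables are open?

2

Vowels present: u, e, e; each is a nucleus, giving 3 syllables.
/u…e/ gap (V1→V2): /tp/; trying suffixes from longest down, /p/ is the first permitted one, so coda /t/ | onset /p/.
/e…e/ gap (V2→V3): /p/ is a single consonant, so it becomes the next onset.
Result: mjut.pe.pe.
Classifying each syllable: /mjut/ (closed), /pe/ (open), /pe/ (open).
Open syllables: 2.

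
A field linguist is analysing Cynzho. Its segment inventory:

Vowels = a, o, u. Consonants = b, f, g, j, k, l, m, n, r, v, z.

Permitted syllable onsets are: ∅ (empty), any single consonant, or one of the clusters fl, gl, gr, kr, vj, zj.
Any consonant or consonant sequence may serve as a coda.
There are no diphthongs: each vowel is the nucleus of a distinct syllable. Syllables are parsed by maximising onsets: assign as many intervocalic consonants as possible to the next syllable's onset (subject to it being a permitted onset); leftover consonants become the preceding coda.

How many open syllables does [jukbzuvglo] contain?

1

The vowels are u, u, o — 3 nuclei, so 3 syllables.
V1 /u/ – V2 /u/: /kbz/ — longest licit onset from the right is /z/, leaving /kb/ as coda.
V2 /u/ – V3 /o/: /vgl/; trying suffixes from longest down, /gl/ is the first permitted one, so coda /v/ | onset /gl/.
So the parse is jukb.zuv.glo.
Classifying each syllable: /jukb/ (closed), /zuv/ (closed), /glo/ (open).
Open syllables: 1.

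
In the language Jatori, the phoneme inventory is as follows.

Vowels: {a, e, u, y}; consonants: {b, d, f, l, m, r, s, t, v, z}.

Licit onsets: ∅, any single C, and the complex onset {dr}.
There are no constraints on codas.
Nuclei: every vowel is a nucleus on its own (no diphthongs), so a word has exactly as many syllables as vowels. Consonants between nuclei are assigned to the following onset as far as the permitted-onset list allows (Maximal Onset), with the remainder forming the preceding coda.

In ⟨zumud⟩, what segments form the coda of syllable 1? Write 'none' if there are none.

Vowels present: u, u; each is a nucleus, giving 2 syllables.
Between /u/ (V1) and /u/ (V2): /m/ is a single consonant, so it becomes the next onset.
Putting it together: zu.mud.
Syllable 1 is /zu/: onset /z/, nucleus /u/, coda ∅.

none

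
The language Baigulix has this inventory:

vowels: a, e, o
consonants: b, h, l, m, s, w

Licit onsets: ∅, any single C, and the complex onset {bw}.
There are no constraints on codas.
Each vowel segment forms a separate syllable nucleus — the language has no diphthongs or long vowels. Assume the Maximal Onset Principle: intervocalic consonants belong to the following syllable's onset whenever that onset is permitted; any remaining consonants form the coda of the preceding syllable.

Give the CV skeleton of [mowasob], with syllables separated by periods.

CV.CV.CVC

The vowels are o, a, o — 3 nuclei, so 3 syllables.
Between /o/ (V1) and /a/ (V2): /w/ is a single consonant, so it becomes the next onset.
Between /a/ (V2) and /o/ (V3): /s/ is a single consonant, so it becomes the next onset.
Putting it together: mo.wa.sob.
Mapping each syllable to C/V: /mo/ → CV, /wa/ → CV, /sob/ → CVC.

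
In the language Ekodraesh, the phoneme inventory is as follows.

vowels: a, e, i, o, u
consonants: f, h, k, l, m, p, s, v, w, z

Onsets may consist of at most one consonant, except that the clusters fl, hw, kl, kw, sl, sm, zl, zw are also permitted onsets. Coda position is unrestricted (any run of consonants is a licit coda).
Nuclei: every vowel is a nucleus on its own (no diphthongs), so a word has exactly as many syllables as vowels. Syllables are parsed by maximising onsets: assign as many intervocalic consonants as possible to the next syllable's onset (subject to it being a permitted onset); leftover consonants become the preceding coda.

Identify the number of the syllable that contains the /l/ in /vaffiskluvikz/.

The vowels are a, i, u, i — 4 nuclei, so 4 syllables.
/a…i/ gap (V1→V2): /ff/ splits as /f/ + /f/ (/f/ is the longest suffix that is a licit onset).
/i…u/ gap (V2→V3): /skl/; trying suffixes from longest down, /kl/ is the first permitted one, so coda /s/ | onset /kl/.
/u…i/ gap (V3→V4): just /v/ — single C goes to the following onset.
Syllabification: vaf.fis.klu.vikz.
The /l/ is in the onset of syllable 3 (/klu/).

3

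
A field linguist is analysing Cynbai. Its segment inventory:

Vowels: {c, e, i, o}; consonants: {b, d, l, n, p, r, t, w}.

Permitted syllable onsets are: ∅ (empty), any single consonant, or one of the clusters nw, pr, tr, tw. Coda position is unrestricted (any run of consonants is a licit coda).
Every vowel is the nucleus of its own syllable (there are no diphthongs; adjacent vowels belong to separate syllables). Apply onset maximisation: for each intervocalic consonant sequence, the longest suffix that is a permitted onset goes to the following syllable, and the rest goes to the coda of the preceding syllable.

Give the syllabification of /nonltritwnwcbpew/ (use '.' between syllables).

Nuclei (vowels): o, i, c, e → 4 syllables.
Between /o/ (V1) and /i/ (V2): /nltr/; trying suffixes from longest down, /tr/ is the first permitted one, so coda /nl/ | onset /tr/.
Between /i/ (V2) and /c/ (V3): /twnw/; trying suffixes from longest down, /nw/ is the first permitted one, so coda /tw/ | onset /nw/.
Between /c/ (V3) and /e/ (V4): cluster /bp/ — the longest permitted-onset suffix is /p/; onset = /p/, preceding coda = /b/.

nonl.tritw.nwcb.pew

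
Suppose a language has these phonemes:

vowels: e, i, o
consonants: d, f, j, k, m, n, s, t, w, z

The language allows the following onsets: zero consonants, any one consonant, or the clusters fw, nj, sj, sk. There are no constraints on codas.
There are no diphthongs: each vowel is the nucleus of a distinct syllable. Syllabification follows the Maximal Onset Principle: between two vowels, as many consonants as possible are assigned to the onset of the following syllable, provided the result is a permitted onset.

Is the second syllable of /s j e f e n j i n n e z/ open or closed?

Vowels present: e, e, i, e; each is a nucleus, giving 4 syllables.
Between /e/ (V1) and /e/ (V2): /f/ → onset of the next syllable (single consonants are always licit onsets).
Between /e/ (V2) and /i/ (V3): /nj/ is a licit onset in full, so it all attaches to the next syllable.
Between /i/ (V3) and /e/ (V4): /nn/; trying suffixes from longest down, /n/ is the first permitted one, so coda /n/ | onset /n/.
Syllabification: sje.fe.njin.nez.
Syllable 2 is /fe/; it ends in its nucleus with no coda, so it is open.

open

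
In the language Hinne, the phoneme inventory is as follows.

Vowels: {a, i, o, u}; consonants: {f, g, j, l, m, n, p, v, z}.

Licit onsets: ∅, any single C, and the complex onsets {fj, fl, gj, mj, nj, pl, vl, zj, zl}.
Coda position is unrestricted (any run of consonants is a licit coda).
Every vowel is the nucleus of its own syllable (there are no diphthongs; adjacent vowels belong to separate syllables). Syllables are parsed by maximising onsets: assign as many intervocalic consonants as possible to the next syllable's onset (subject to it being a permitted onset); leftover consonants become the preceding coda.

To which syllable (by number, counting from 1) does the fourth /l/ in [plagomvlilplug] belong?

4

Nuclei (vowels): a, o, i, u → 4 syllables.
Between /a/ (V1) and /o/ (V2): /g/ is a single consonant, so it becomes the next onset.
Between /o/ (V2) and /i/ (V3): /mvl/ splits as /m/ + /vl/ (/vl/ is the longest suffix that is a licit onset).
Between /i/ (V3) and /u/ (V4): /lpl/; trying suffixes from longest down, /pl/ is the first permitted one, so coda /l/ | onset /pl/.
So the parse is pla.gom.vlil.plug.
The fourth /l/ is in the onset of syllable 4 (/plug/).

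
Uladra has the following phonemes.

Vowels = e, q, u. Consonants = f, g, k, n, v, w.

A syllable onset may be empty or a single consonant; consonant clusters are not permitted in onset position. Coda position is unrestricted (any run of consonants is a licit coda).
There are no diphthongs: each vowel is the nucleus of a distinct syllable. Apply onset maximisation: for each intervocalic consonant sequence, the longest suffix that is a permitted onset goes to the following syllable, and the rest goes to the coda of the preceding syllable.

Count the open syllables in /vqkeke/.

3

The vowels are q, e, e — 3 nuclei, so 3 syllables.
V1 /q/ – V2 /e/: /k/ → onset of the next syllable (single consonants are always licit onsets).
V2 /e/ – V3 /e/: /k/ → onset of the next syllable (single consonants are always licit onsets).
Putting it together: vq.ke.ke.
Classifying each syllable: /vq/ (open), /ke/ (open), /ke/ (open).
Open syllables: 3.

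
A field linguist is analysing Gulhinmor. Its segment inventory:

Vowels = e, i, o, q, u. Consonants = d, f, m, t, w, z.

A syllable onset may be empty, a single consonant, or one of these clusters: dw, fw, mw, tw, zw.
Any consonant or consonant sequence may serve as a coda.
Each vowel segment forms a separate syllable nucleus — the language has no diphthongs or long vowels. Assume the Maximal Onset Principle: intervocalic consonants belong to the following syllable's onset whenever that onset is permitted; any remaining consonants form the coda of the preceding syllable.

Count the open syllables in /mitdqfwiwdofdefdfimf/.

Vowels present: i, q, i, o, e, i; each is a nucleus, giving 6 syllables.
V1 /i/ – V2 /q/: /td/; trying suffixes from longest down, /d/ is the first permitted one, so coda /t/ | onset /d/.
V2 /q/ – V3 /i/: cluster /fw/ — /fw/ is itself a permitted onset, so the whole cluster goes right; preceding coda = ∅.
V3 /i/ – V4 /o/: cluster /wd/ — the longest permitted-onset suffix is /d/; onset = /d/, preceding coda = /w/.
V4 /o/ – V5 /e/: /fd/; trying suffixes from longest down, /d/ is the first permitted one, so coda /f/ | onset /d/.
V5 /e/ – V6 /i/: /fdf/ — longest licit onset from the right is /f/, leaving /fd/ as coda.
Putting it together: mit.dq.fwiw.dof.defd.fimf.
Classifying each syllable: /mit/ (closed), /dq/ (open), /fwiw/ (closed), /dof/ (closed), /defd/ (closed), /fimf/ (closed).
Open syllables: 1.

1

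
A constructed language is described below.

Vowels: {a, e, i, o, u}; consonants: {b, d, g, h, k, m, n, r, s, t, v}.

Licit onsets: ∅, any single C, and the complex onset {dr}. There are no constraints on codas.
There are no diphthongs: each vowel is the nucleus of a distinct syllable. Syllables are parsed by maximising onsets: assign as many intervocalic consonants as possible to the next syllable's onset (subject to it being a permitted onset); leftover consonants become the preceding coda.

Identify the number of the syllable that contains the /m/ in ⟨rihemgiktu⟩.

2

Nuclei (vowels): i, e, i, u → 4 syllables.
/i…e/ gap (V1→V2): /h/ → onset of the next syllable (single consonants are always licit onsets).
/e…i/ gap (V2→V3): /mg/; trying suffixes from longest down, /g/ is the first permitted one, so coda /m/ | onset /g/.
/i…u/ gap (V3→V4): cluster /kt/ — the longest permitted-onset suffix is /t/; onset = /t/, preceding coda = /k/.
Syllabification: ri.hem.gik.tu.
The /m/ is in the coda of syllable 2 (/hem/).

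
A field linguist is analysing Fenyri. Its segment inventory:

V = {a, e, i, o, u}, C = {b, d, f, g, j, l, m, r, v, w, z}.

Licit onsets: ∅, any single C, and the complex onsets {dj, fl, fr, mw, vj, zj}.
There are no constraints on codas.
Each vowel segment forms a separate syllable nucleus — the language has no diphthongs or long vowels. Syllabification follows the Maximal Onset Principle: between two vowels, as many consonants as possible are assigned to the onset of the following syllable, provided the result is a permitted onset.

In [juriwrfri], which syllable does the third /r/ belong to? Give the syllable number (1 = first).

The vowels are u, i, i — 3 nuclei, so 3 syllables.
Between /u/ (V1) and /i/ (V2): /r/ is a single consonant, so it becomes the next onset.
Between /i/ (V2) and /i/ (V3): /wrfr/; trying suffixes from longest down, /fr/ is the first permitted one, so coda /wr/ | onset /fr/.
Putting it together: ju.riwr.fri.
The third /r/ is in the onset of syllable 3 (/fri/).

3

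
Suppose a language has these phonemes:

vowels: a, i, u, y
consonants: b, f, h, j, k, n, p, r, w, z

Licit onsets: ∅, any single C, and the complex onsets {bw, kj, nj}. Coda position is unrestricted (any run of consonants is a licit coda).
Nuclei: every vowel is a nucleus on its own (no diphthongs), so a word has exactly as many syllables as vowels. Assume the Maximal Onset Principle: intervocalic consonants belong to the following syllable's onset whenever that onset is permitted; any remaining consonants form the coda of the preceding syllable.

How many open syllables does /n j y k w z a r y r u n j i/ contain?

Vowels present: y, a, y, u, i; each is a nucleus, giving 5 syllables.
/y…a/ gap (V1→V2): /kwz/ — longest licit onset from the right is /z/, leaving /kw/ as coda.
/a…y/ gap (V2→V3): /r/ → onset of the next syllable (single consonants are always licit onsets).
/y…u/ gap (V3→V4): /r/ is a single consonant, so it becomes the next onset.
/u…i/ gap (V4→V5): /nj/ — entire cluster is a permitted onset → onset /nj/, coda ∅.
So the parse is njykw.za.ry.ru.nji.
Classifying each syllable: /njykw/ (closed), /za/ (open), /ry/ (open), /ru/ (open), /nji/ (open).
Open syllables: 4.

4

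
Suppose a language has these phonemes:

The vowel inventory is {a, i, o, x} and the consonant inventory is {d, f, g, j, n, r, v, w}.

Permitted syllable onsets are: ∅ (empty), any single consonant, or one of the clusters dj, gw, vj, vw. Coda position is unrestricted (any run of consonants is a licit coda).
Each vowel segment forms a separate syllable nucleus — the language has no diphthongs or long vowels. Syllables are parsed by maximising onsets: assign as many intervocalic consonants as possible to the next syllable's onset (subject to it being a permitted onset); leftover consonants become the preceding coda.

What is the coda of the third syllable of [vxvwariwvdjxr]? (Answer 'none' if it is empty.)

wv

Nuclei (vowels): x, a, i, x → 4 syllables.
V1 /x/ – V2 /a/: cluster /vw/ — /vw/ is itself a permitted onset, so the whole cluster goes right; preceding coda = ∅.
V2 /a/ – V3 /i/: just /r/ — single C goes to the following onset.
V3 /i/ – V4 /x/: /wvdj/ splits as /wv/ + /dj/ (/dj/ is the longest suffix that is a licit onset).
Result: vx.vwa.riwv.djxr.
Syllable 3 is /riwv/: onset /r/, nucleus /i/, coda /wv/.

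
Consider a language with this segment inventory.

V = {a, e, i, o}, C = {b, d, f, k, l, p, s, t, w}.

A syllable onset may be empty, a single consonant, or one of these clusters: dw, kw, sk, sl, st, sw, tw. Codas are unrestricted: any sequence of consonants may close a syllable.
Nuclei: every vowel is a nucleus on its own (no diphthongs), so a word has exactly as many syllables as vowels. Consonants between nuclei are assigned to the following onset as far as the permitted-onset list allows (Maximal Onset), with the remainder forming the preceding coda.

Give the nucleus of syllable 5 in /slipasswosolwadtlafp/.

Nuclei (vowels): i, a, o, o, a, a → 6 syllables.
The fifth nucleus (vowel 5 from the left) is /a/.

a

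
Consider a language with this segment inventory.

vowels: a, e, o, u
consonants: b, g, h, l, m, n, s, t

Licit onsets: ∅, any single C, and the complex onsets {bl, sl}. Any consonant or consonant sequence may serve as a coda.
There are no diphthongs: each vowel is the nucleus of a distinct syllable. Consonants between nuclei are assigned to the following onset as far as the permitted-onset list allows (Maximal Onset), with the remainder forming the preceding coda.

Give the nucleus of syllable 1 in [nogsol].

o

Vowels present: o, o; each is a nucleus, giving 2 syllables.
The first nucleus (vowel 1 from the left) is /o/.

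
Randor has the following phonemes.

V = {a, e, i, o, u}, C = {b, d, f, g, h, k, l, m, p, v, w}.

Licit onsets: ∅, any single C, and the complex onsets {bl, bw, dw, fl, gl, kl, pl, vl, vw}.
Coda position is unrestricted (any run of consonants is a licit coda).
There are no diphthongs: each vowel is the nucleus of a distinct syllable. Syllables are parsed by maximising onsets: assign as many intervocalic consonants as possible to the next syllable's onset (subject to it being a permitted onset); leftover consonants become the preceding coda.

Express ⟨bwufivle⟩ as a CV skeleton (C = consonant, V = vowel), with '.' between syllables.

The vowels are u, i, e — 3 nuclei, so 3 syllables.
/u…i/ gap (V1→V2): just /f/ — single C goes to the following onset.
/i…e/ gap (V2→V3): cluster /vl/ — /vl/ is itself a permitted onset, so the whole cluster goes right; preceding coda = ∅.
Result: bwu.fi.vle.
Mapping each syllable to C/V: /bwu/ → CCV, /fi/ → CV, /vle/ → CCV.

CCV.CV.CCV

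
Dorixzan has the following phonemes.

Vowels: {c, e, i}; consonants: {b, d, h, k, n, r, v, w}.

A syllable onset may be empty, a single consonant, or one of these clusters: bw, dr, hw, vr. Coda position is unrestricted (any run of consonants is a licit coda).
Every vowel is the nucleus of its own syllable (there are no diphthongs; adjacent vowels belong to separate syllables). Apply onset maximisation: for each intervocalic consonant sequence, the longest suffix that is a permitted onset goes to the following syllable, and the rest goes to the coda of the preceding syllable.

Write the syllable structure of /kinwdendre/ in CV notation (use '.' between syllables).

The vowels are i, e, e — 3 nuclei, so 3 syllables.
/i…e/ gap (V1→V2): /nwd/ splits as /nw/ + /d/ (/d/ is the longest suffix that is a licit onset).
/e…e/ gap (V2→V3): /ndr/ — longest licit onset from the right is /dr/, leaving /n/ as coda.
Putting it together: kinw.den.dre.
Mapping each syllable to C/V: /kinw/ → CVCC, /den/ → CVC, /dre/ → CCV.

CVCC.CVC.CCV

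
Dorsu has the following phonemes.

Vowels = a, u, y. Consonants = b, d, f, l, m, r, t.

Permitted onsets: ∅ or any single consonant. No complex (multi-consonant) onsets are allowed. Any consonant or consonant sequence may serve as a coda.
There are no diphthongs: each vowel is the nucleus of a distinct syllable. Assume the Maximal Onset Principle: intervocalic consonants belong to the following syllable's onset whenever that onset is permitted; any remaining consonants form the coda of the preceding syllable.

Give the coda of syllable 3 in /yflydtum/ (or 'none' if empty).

Nuclei (vowels): y, y, u → 3 syllables.
/y…y/ gap (V1→V2): /fl/ splits as /f/ + /l/ (/l/ is the longest suffix that is a licit onset).
/y…u/ gap (V2→V3): /dt/ — longest licit onset from the right is /t/, leaving /d/ as coda.
Result: yf.lyd.tum.
Syllable 3 is /tum/: onset /t/, nucleus /u/, coda /m/.

m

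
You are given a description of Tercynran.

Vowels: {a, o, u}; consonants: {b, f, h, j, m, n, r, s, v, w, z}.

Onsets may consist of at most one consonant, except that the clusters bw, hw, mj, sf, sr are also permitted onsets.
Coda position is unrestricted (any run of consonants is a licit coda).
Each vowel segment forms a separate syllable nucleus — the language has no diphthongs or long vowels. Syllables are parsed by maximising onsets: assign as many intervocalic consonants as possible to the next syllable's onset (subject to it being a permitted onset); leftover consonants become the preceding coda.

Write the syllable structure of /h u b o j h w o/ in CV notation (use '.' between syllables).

Vowels present: u, o, o; each is a nucleus, giving 3 syllables.
Between /u/ (V1) and /o/ (V2): /b/ → onset of the next syllable (single consonants are always licit onsets).
Between /o/ (V2) and /o/ (V3): cluster /jhw/ — the longest permitted-onset suffix is /hw/; onset = /hw/, preceding coda = /j/.
Result: hu.boj.hwo.
Mapping each syllable to C/V: /hu/ → CV, /boj/ → CVC, /hwo/ → CCV.

CV.CVC.CCV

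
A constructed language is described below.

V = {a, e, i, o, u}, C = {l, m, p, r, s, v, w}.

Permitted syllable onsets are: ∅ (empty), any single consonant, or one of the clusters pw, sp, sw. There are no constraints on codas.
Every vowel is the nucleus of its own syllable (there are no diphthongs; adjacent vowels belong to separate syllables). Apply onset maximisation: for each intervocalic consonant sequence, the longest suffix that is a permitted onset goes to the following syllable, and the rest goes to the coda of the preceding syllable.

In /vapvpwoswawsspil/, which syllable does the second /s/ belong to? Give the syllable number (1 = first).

3

Nuclei (vowels): a, o, a, i → 4 syllables.
Between /a/ (V1) and /o/ (V2): /pvpw/; trying suffixes from longest down, /pw/ is the first permitted one, so coda /pv/ | onset /pw/.
Between /o/ (V2) and /a/ (V3): cluster /sw/ — /sw/ is itself a permitted onset, so the whole cluster goes right; preceding coda = ∅.
Between /a/ (V3) and /i/ (V4): /wssp/ splits as /ws/ + /sp/ (/sp/ is the longest suffix that is a licit onset).
Syllabification: vapv.pwo.swaws.spil.
The second /s/ is in the coda of syllable 3 (/swaws/).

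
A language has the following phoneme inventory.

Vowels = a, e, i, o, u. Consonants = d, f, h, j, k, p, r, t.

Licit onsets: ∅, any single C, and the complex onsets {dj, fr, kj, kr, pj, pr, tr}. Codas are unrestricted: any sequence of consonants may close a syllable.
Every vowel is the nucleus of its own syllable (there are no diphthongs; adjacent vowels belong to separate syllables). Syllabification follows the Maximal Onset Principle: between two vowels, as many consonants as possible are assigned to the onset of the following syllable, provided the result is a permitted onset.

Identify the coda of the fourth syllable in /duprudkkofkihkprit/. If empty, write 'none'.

The vowels are u, u, o, i, i — 5 nuclei, so 5 syllables.
σ1/σ2 boundary: /pr/ is a licit onset in full, so it all attaches to the next syllable.
σ2/σ3 boundary: cluster /dkk/ — the longest permitted-onset suffix is /k/; onset = /k/, preceding coda = /dk/.
σ3/σ4 boundary: /fk/ splits as /f/ + /k/ (/k/ is the longest suffix that is a licit onset).
σ4/σ5 boundary: cluster /hkpr/ — the longest permitted-onset suffix is /pr/; onset = /pr/, preceding coda = /hk/.
Result: du.prudk.kof.kihk.prit.
Syllable 4 is /kihk/: onset /k/, nucleus /i/, coda /hk/.

hk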